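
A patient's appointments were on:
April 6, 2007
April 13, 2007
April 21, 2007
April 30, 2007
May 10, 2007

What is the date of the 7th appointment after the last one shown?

Intervals are 7, 8, 9, 10 days — an arithmetic progression with common difference 1.
Next gap: 11 days. May 10, 2007 + 11 days = May 21, 2007.
Next gap: 12 days. May 21, 2007 + 12 days = June 2, 2007.
Next gap: 13 days. June 2, 2007 + 13 days = June 15, 2007.
Next gap: 14 days. June 15, 2007 + 14 days = June 29, 2007.
Next gap: 15 days. June 29, 2007 + 15 days = July 14, 2007.
Next gap: 16 days. July 14, 2007 + 16 days = July 30, 2007.
Next gap: 17 days. July 30, 2007 + 17 days = August 16, 2007.

August 16, 2007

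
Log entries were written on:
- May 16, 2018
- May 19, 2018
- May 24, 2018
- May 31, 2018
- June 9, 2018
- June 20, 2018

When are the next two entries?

July 3, 2018; July 18, 2018

Gaps: 3, 5, 7, 9, 11 days — each gap is 2 larger than the previous one.
Next gap: 13 days. June 20, 2018 + 13 days = July 3, 2018.
Next gap: 15 days. July 3, 2018 + 15 days = July 18, 2018.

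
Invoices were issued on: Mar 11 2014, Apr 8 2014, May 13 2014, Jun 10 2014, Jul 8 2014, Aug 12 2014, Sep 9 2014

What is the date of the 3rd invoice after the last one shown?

Dec 9 2014

Gaps: 28, 35, 28, 28, 35, 28 days — a mix of 28 and 35. Every date is a Tuesday.
Each is the 2nd Tuesday of its month.
October 2014 — 2nd Tuesday is Oct 14 2014.
2nd Tuesday of November 2014: Nov 11 2014.
December 2014 — 2nd Tuesday is Dec 9 2014.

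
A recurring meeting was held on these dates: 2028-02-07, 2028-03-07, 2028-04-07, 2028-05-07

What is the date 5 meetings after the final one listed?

2028-10-07

Gaps: 29, 31, 30 days — not constant. Every event is on the 7th of the month.
Pattern: the 7th of each month.
Next: June 2028 → 2028-06-07.
July 2028: 2028-07-07.
Next: August 2028 → 2028-08-07.
September 2028: 2028-09-07.
October 2028: 2028-10-07.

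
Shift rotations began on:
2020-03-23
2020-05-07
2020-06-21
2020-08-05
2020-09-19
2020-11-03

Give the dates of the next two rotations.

The spacing is 45, 45, 45, 45, 45 days — always 45 days.
2020-11-03 + 45 days = 2020-12-18.
2020-12-18 + 45 days = 2021-02-01.

2020-12-18, 2021-02-01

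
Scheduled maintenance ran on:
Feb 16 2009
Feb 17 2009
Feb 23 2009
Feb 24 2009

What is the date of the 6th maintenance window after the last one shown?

The gap pattern 1, 6, 1 repeats every 2 events.
These are the Mondays and Tuesdays of each week.
The following Monday is Mar 2 2009.
Next Tuesday: Mar 3 2009.
Next Monday: Mar 9 2009.
The following Tuesday is Mar 10 2009.
Next Monday: Mar 16 2009.
The following Tuesday is Mar 17 2009.

Mar 17 2009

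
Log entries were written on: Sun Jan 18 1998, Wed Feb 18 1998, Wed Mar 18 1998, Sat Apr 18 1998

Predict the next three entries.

The day-of-month is always 18 (31, 28, 31 days between events).
So this recurs on the 18th of each month.
Next: May 1998 → Mon May 18 1998.
June 1998: Thu Jun 18 1998.
July 1998: Sat Jul 18 1998.

Mon May 18 1998, Thu Jun 18 1998, Sat Jul 18 1998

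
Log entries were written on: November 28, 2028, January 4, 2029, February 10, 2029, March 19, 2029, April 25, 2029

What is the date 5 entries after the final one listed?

Gaps between consecutive events: 37, 37, 37, 37 days — a constant 37-day interval.
April 25, 2029 + 37 days = June 1, 2029.
June 1, 2029 + 37 days = July 8, 2029.
July 8, 2029 + 37 days = August 14, 2029.
August 14, 2029 + 37 days = September 20, 2029.
September 20, 2029 + 37 days = October 27, 2029.

October 27, 2029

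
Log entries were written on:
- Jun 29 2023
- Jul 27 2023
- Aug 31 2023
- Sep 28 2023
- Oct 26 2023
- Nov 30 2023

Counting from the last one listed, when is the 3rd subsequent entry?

Feb 29 2024

All Thursdays; the gaps (28, 35, 28, 28, 35) vary with month length.
This is the last Thursday of each month.
December 2023 ends with Thursday Dec 28 2023.
Last Thursday of January 2024: Jan 25 2024.
Last Thursday of February 2024: Feb 29 2024.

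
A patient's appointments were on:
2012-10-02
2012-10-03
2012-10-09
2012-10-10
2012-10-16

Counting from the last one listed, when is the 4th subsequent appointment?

Every event lands on a Tuesday or Wednesday (gaps cycle 1, 6, 1, 6).
So the schedule is: every Tuesday and Wednesday.
The following Wednesday is 2012-10-17.
Next Tuesday: 2012-10-23.
Next Wednesday: 2012-10-24.
The following Tuesday is 2012-10-30.

2012-10-30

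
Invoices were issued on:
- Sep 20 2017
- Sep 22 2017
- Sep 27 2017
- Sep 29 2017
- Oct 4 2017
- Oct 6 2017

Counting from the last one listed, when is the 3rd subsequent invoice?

Gaps: 2, 5, 2, 5, 2 days — not constant, but cyclic with period 2.
The events fall on every Wednesday and Friday.
Next Wednesday: Oct 11 2017.
The following Friday is Oct 13 2017.
The following Wednesday is Oct 18 2017.

Oct 18 2017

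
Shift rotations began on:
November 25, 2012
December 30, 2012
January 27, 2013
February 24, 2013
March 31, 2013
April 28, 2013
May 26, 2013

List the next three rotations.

June 30, 2013; July 28, 2013; August 25, 2013

These are Sundays with 35, 28, 28, 35, 28, 28-day gaps.
Each is the final Sunday of its month — December 30, 2012 is past the 28th, so '4th Sunday' doesn't fit.
June 2013 ends with Sunday June 30, 2013.
Last Sunday of July 2013: July 28, 2013.
August 2013 ends with Sunday August 25, 2013.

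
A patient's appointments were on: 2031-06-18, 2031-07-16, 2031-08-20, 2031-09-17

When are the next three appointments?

2031-10-15, 2031-11-19, 2031-12-17

Gaps: 28, 35, 28 days — a mix of 28 and 35. Every date is a Wednesday.
Each is the 3rd Wednesday of its month.
3rd Wednesday of October 2031: 2031-10-15.
November 2031 — 3rd Wednesday is 2031-11-19.
December 2031 — 3rd Wednesday is 2031-12-17.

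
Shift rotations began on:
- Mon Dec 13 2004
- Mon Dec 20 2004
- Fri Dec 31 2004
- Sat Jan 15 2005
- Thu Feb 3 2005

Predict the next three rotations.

The spacing grows by 4 each time: 7, 11, 15, 19 days.
Next gap: 23 days. Thu Feb 3 2005 + 23 days = Sat Feb 26 2005.
Next gap: 27 days. Sat Feb 26 2005 + 27 days = Fri Mar 25 2005.
Next gap: 31 days. Fri Mar 25 2005 + 31 days = Mon Apr 25 2005.

Sat Feb 26 2005, Fri Mar 25 2005, Mon Apr 25 2005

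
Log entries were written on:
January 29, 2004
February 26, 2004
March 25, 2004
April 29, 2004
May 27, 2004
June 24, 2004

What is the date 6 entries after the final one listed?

December 30, 2004

These are Thursdays with 28, 28, 35, 28, 28-day gaps.
Each is the final Thursday of its month — January 29, 2004 is past the 28th, so '4th Thursday' doesn't fit.
July 2004 ends with Thursday July 29, 2004.
August 2004 ends with Thursday August 26, 2004.
Last Thursday of September 2004: September 30, 2004.
Last Thursday of October 2004: October 28, 2004.
Last Thursday of November 2004: November 25, 2004.
Last Thursday of December 2004: December 30, 2004.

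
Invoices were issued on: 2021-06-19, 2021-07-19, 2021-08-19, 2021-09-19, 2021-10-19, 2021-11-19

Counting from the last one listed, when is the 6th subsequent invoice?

2022-05-19

The day-of-month is always 19 (30, 31, 31, 30, 31 days between events).
So this recurs on the 19th of each month.
December 2021: 2021-12-19.
January 2022: 2022-01-19.
Next: February 2022 → 2022-02-19.
March 2022: 2022-03-19.
Next: April 2022 → 2022-04-19.
Next: May 2022 → 2022-05-19.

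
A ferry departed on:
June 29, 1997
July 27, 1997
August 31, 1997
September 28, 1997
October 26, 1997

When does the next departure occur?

These are Sundays with 28, 35, 28, 28-day gaps.
Each is the final Sunday of its month — June 29, 1997 is past the 28th, so '4th Sunday' doesn't fit.
November 1997 ends with Sunday November 30, 1997.

November 30, 1997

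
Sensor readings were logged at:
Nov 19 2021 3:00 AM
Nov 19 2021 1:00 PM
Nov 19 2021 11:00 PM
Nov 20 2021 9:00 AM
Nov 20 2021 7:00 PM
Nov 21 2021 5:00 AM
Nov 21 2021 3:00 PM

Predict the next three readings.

Spacing: 10, 10, 10, 10, 10, 10 h — constant 10 h.
Nov 21 2021 3:00 PM + 10 h = Nov 22 2021 1:00 AM.
Nov 22 2021 1:00 AM + 10 h = Nov 22 2021 11:00 AM.
Nov 22 2021 11:00 AM + 10 h = Nov 22 2021 9:00 PM.

Nov 22 2021 1:00 AM, Nov 22 2021 11:00 AM, Nov 22 2021 9:00 PM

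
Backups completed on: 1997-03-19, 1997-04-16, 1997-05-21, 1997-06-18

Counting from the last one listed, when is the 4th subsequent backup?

1997-10-15

Gaps: 28, 35, 28 days — a mix of 28 and 35. Every date is a Wednesday.
Each is the 3rd Wednesday of its month.
July 1997 — 3rd Wednesday is 1997-07-16.
3rd Wednesday of August 1997: 1997-08-20.
September 1997 — 3rd Wednesday is 1997-09-17.
3rd Wednesday of October 1997: 1997-10-15.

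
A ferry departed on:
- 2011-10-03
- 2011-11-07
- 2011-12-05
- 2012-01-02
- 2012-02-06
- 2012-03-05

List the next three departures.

2012-04-02, 2012-05-07, 2012-06-04

All dates are Mondays, 35, 28, 28, 35, 28 days apart.
Specifically, the 1st Monday of each month.
April 2012 — 1st Monday is 2012-04-02.
May 2012 — 1st Monday is 2012-05-07.
1st Monday of June 2012: 2012-06-04.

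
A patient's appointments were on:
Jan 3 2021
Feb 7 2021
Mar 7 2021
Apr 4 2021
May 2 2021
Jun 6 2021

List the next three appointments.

These are Sundays at 28- or 35-day spacing (35, 28, 28, 28, 35).
The pattern: 1st Sunday of the month.
1st Sunday of July 2021: Jul 4 2021.
1st Sunday of August 2021: Aug 1 2021.
1st Sunday of September 2021: Sep 5 2021.

Jul 4 2021, Aug 1 2021, Sep 5 2021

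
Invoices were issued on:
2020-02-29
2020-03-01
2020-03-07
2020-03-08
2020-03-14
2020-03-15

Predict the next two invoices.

The gap pattern 1, 6, 1, 6, 1 repeats every 2 events.
These are the Saturdays and Sundays of each week.
The following Saturday is 2020-03-21.
Next Sunday: 2020-03-22.

2020-03-21, 2020-03-22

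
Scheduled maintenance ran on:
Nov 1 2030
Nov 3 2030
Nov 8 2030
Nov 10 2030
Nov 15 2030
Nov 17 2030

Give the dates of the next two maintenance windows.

Nov 22 2030, Nov 24 2030

Every event lands on a Friday or Sunday (gaps cycle 2, 5, 2, 5, 2).
So the schedule is: every Friday and Sunday.
The following Friday is Nov 22 2030.
Next Sunday: Nov 24 2030.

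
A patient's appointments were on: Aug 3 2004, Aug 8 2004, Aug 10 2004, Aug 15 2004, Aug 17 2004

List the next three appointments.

Aug 22 2004, Aug 24 2004, Aug 29 2004

Every event lands on a Tuesday or Sunday (gaps cycle 5, 2, 5, 2).
So the schedule is: every Tuesday and Sunday.
The following Sunday is Aug 22 2004.
Next Tuesday: Aug 24 2004.
Next Sunday: Aug 29 2004.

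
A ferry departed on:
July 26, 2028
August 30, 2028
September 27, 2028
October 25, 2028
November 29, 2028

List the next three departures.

Every date is a Wednesday; gaps 35, 28, 28, 35 days.
Each is the last Wednesday of its month (at least one falls on the 29th or later, ruling out '4th Wednesday').
December 2028 ends with Wednesday December 27, 2028.
Last Wednesday of January 2029: January 31, 2029.
February 2029 ends with Wednesday February 28, 2029.

December 27, 2028; January 31, 2029; February 28, 2029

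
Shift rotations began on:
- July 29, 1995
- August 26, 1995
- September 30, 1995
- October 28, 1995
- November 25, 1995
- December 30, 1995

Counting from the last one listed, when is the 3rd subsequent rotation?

March 30, 1996

All Saturdays; the gaps (28, 35, 28, 28, 35) vary with month length.
This is the last Saturday of each month.
Last Saturday of January 1996: January 27, 1996.
February 1996 ends with Saturday February 24, 1996.
Last Saturday of March 1996: March 30, 1996.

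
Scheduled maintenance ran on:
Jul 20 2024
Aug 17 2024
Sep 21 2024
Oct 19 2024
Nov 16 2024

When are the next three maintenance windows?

Dec 21 2024, Jan 18 2025, Feb 15 2025

These are Saturdays at 28- or 35-day spacing (28, 35, 28, 28).
The pattern: 3rd Saturday of the month.
December 2024 — 3rd Saturday is Dec 21 2024.
3rd Saturday of January 2025: Jan 18 2025.
3rd Saturday of February 2025: Feb 15 2025.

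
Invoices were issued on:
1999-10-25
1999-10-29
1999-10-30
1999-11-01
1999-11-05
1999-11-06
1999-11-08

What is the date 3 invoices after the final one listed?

Every event lands on a Monday or Friday or Saturday (gaps cycle 4, 1, 2, 4, 1, 2).
So the schedule is: every Monday, Friday and Saturday.
Next Friday: 1999-11-12.
Next Saturday: 1999-11-13.
Next Monday: 1999-11-15.

1999-11-15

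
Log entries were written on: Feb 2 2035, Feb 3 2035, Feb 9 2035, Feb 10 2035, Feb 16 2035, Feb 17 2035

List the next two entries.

Gaps: 1, 6, 1, 6, 1 days — not constant, but cyclic with period 2.
The events fall on every Friday and Saturday.
The following Friday is Feb 23 2035.
The following Saturday is Feb 24 2035.

Feb 23 2035, Feb 24 2035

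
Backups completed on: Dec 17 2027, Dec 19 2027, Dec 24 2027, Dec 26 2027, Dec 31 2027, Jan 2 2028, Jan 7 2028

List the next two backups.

Jan 9 2028, Jan 14 2028

Every event lands on a Friday or Sunday (gaps cycle 2, 5, 2, 5, 2, 5).
So the schedule is: every Friday and Sunday.
The following Sunday is Jan 9 2028.
The following Friday is Jan 14 2028.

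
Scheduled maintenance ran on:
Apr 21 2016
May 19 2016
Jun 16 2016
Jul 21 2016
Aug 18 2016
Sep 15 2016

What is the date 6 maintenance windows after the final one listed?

Mar 16 2017

These are Thursdays at 28- or 35-day spacing (28, 28, 35, 28, 28).
The pattern: 3rd Thursday of the month.
3rd Thursday of October 2016: Oct 20 2016.
November 2016 — 3rd Thursday is Nov 17 2016.
3rd Thursday of December 2016: Dec 15 2016.
3rd Thursday of January 2017: Jan 19 2017.
3rd Thursday of February 2017: Feb 16 2017.
March 2017 — 3rd Thursday is Mar 16 2017.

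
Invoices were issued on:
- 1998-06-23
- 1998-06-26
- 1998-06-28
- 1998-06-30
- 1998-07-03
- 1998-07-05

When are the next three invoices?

1998-07-07, 1998-07-10, 1998-07-12

Every event lands on a Tuesday or Friday or Sunday (gaps cycle 3, 2, 2, 3, 2).
So the schedule is: every Tuesday, Friday and Sunday.
The following Tuesday is 1998-07-07.
The following Friday is 1998-07-10.
Next Sunday: 1998-07-12.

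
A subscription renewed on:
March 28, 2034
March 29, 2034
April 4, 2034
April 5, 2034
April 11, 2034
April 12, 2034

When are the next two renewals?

April 18, 2034; April 19, 2034

The gap pattern 1, 6, 1, 6, 1 repeats every 2 events.
These are the Tuesdays and Wednesdays of each week.
The following Tuesday is April 18, 2034.
The following Wednesday is April 19, 2034.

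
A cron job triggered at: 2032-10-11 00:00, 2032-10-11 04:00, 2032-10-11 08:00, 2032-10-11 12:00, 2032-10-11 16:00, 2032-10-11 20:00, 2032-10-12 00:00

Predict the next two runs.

2032-10-12 04:00, 2032-10-12 08:00

Gaps: 4, 4, 4, 4, 4, 4 hours — each event is 4 hours after the previous one.
2032-10-12 00:00 + 4 h = 2032-10-12 04:00.
2032-10-12 04:00 + 4 h = 2032-10-12 08:00.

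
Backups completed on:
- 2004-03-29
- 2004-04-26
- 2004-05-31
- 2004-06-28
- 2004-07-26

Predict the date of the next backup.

Every date is a Monday; gaps 28, 35, 28, 28 days.
Each is the last Monday of its month (at least one falls on the 29th or later, ruling out '4th Monday').
August 2004 ends with Monday 2004-08-30.

2004-08-30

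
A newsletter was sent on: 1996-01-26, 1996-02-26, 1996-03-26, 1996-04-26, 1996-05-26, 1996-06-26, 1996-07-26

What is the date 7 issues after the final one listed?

1997-02-26

Gaps: 31, 29, 31, 30, 31, 30 days — not constant. Every event is on the 26th of the month.
Pattern: the 26th of each month.
August 1996: 1996-08-26.
September 1996: 1996-09-26.
October 1996: 1996-10-26.
Next: November 1996 → 1996-11-26.
December 1996: 1996-12-26.
Next: January 1997 → 1997-01-26.
February 1997: 1997-02-26.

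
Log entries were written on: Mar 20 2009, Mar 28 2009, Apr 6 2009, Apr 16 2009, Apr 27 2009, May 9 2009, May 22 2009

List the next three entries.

Intervals are 8, 9, 10, 11, 12, 13 days — an arithmetic progression with common difference 1.
Next gap: 14 days. May 22 2009 + 14 days = Jun 5 2009.
Next gap: 15 days. Jun 5 2009 + 15 days = Jun 20 2009.
Next gap: 16 days. Jun 20 2009 + 16 days = Jul 6 2009.

Jun 5 2009, Jun 20 2009, Jul 6 2009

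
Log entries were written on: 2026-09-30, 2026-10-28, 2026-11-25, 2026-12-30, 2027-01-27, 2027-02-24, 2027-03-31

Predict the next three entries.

All Wednesdays; the gaps (28, 28, 35, 28, 28, 35) vary with month length.
This is the last Wednesday of each month.
Last Wednesday of April 2027: 2027-04-28.
Last Wednesday of May 2027: 2027-05-26.
Last Wednesday of June 2027: 2027-06-30.

2027-04-28, 2027-05-26, 2027-06-30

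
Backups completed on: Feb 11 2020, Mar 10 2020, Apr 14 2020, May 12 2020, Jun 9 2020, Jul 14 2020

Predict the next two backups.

Aug 11 2020, Sep 8 2020

All dates are Tuesdays, 28, 35, 28, 28, 35 days apart.
Specifically, the 2nd Tuesday of each month.
August 2020 — 2nd Tuesday is Aug 11 2020.
September 2020 — 2nd Tuesday is Sep 8 2020.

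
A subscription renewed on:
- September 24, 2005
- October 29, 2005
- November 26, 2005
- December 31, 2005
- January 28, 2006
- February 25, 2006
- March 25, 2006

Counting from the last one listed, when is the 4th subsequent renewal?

Every date is a Saturday; gaps 35, 28, 35, 28, 28, 28 days.
Each is the last Saturday of its month (at least one falls on the 29th or later, ruling out '4th Saturday').
Last Saturday of April 2006: April 29, 2006.
Last Saturday of May 2006: May 27, 2006.
Last Saturday of June 2006: June 24, 2006.
Last Saturday of July 2006: July 29, 2006.

July 29, 2006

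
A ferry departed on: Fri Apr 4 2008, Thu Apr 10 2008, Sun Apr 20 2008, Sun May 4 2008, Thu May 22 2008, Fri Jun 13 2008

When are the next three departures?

Wed Jul 9 2008, Fri Aug 8 2008, Thu Sep 11 2008

Intervals are 6, 10, 14, 18, 22 days — an arithmetic progression with common difference 4.
Next gap: 26 days. Fri Jun 13 2008 + 26 days = Wed Jul 9 2008.
Next gap: 30 days. Wed Jul 9 2008 + 30 days = Fri Aug 8 2008.
Next gap: 34 days. Fri Aug 8 2008 + 34 days = Thu Sep 11 2008.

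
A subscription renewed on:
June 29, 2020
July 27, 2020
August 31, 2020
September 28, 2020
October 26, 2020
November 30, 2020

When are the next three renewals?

All Mondays; the gaps (28, 35, 28, 28, 35) vary with month length.
This is the last Monday of each month.
Last Monday of December 2020: December 28, 2020.
January 2021 ends with Monday January 25, 2021.
Last Monday of February 2021: February 22, 2021.

December 28, 2020; January 25, 2021; February 22, 2021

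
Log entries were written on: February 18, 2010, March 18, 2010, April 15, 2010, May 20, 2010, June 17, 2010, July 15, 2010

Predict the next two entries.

August 19, 2010; September 16, 2010

These are Thursdays at 28- or 35-day spacing (28, 28, 35, 28, 28).
The pattern: 3rd Thursday of the month.
3rd Thursday of August 2010: August 19, 2010.
September 2010 — 3rd Thursday is September 16, 2010.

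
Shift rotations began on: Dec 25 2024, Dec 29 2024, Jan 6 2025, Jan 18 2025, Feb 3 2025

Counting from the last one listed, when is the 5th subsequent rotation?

The spacing grows by 4 each time: 4, 8, 12, 16 days.
Next gap: 20 days. Feb 3 2025 + 20 days = Feb 23 2025.
Next gap: 24 days. Feb 23 2025 + 24 days = Mar 19 2025.
Next gap: 28 days. Mar 19 2025 + 28 days = Apr 16 2025.
Next gap: 32 days. Apr 16 2025 + 32 days = May 18 2025.
Next gap: 36 days. May 18 2025 + 36 days = Jun 23 2025.

Jun 23 2025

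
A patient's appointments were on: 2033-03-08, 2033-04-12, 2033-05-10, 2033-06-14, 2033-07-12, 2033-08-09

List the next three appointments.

2033-09-13, 2033-10-11, 2033-11-08

All dates are Tuesdays, 35, 28, 35, 28, 28 days apart.
Specifically, the 2nd Tuesday of each month.
2nd Tuesday of September 2033: 2033-09-13.
2nd Tuesday of October 2033: 2033-10-11.
November 2033 — 2nd Tuesday is 2033-11-08.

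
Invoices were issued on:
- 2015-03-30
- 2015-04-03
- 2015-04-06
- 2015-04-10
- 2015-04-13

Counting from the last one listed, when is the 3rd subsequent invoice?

Gaps: 4, 3, 4, 3 days — not constant, but cyclic with period 2.
The events fall on every Monday and Friday.
Next Friday: 2015-04-17.
Next Monday: 2015-04-20.
The following Friday is 2015-04-24.

2015-04-24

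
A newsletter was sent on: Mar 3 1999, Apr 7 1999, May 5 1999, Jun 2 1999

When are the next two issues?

Gaps: 35, 28, 28 days — a mix of 28 and 35. Every date is a Wednesday.
Each is the 1st Wednesday of its month.
July 1999 — 1st Wednesday is Jul 7 1999.
1st Wednesday of August 1999: Aug 4 1999.

Jul 7 1999, Aug 4 1999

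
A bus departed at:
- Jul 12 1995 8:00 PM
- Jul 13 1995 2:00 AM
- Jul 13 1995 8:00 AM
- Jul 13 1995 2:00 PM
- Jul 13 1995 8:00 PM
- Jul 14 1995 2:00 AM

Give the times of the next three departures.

Jul 14 1995 8:00 AM, Jul 14 1995 2:00 PM, Jul 14 1995 8:00 PM

Gaps: 6, 6, 6, 6, 6 hours — each event is 6 hours after the previous one.
Jul 14 1995 2:00 AM + 6 h = Jul 14 1995 8:00 AM.
Jul 14 1995 8:00 AM + 6 h = Jul 14 1995 2:00 PM.
Jul 14 1995 2:00 PM + 6 h = Jul 14 1995 8:00 PM.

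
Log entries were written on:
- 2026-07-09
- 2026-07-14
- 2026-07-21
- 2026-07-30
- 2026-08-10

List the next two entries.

2026-08-23, 2026-09-07

Gaps: 5, 7, 9, 11 days — each gap is 2 larger than the previous one.
Next gap: 13 days. 2026-08-10 + 13 days = 2026-08-23.
Next gap: 15 days. 2026-08-23 + 15 days = 2026-09-07.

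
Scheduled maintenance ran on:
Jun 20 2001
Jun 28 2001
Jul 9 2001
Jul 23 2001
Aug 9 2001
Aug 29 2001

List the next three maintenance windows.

Intervals are 8, 11, 14, 17, 20 days — an arithmetic progression with common difference 3.
Next gap: 23 days. Aug 29 2001 + 23 days = Sep 21 2001.
Next gap: 26 days. Sep 21 2001 + 26 days = Oct 17 2001.
Next gap: 29 days. Oct 17 2001 + 29 days = Nov 15 2001.

Sep 21 2001, Oct 17 2001, Nov 15 2001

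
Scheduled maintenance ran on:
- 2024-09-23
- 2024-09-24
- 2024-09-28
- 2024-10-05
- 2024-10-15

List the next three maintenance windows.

Gaps: 1, 4, 7, 10 days — each gap is 3 larger than the previous one.
Next gap: 13 days. 2024-10-15 + 13 days = 2024-10-28.
Next gap: 16 days. 2024-10-28 + 16 days = 2024-11-13.
Next gap: 19 days. 2024-11-13 + 19 days = 2024-12-02.

2024-10-28, 2024-11-13, 2024-12-02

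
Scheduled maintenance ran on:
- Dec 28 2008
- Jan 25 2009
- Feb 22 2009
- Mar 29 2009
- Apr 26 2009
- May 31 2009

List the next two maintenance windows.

Jun 28 2009, Jul 26 2009

These are Sundays with 28, 28, 35, 28, 35-day gaps.
Each is the final Sunday of its month — Mar 29 2009 is past the 28th, so '4th Sunday' doesn't fit.
June 2009 ends with Sunday Jun 28 2009.
July 2009 ends with Sunday Jul 26 2009.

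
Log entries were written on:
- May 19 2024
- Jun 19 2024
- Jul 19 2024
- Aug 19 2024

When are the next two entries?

Sep 19 2024, Oct 19 2024

Gaps: 31, 30, 31 days — not constant. Every event is on the 19th of the month.
Pattern: the 19th of each month.
Next: September 2024 → Sep 19 2024.
October 2024: Oct 19 2024.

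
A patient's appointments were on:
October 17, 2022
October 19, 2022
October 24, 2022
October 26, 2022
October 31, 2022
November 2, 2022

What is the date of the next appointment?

November 7, 2022

Gaps: 2, 5, 2, 5, 2 days — not constant, but cyclic with period 2.
The events fall on every Monday and Wednesday.
The following Monday is November 7, 2022.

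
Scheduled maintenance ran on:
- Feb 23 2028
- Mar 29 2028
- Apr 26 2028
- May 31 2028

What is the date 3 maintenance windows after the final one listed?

These are Wednesdays with 35, 28, 35-day gaps.
Each is the final Wednesday of its month — Mar 29 2028 is past the 28th, so '4th Wednesday' doesn't fit.
Last Wednesday of June 2028: Jun 28 2028.
Last Wednesday of July 2028: Jul 26 2028.
August 2028 ends with Wednesday Aug 30 2028.

Aug 30 2028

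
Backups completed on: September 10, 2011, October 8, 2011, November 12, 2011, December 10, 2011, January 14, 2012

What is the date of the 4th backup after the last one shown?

May 12, 2012

Gaps: 28, 35, 28, 35 days — a mix of 28 and 35. Every date is a Saturday.
Each is the 2nd Saturday of its month.
February 2012 — 2nd Saturday is February 11, 2012.
March 2012 — 2nd Saturday is March 10, 2012.
2nd Saturday of April 2012: April 14, 2012.
2nd Saturday of May 2012: May 12, 2012.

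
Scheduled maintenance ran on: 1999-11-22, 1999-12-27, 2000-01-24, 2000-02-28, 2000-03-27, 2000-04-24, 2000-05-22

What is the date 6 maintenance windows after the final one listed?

2000-11-27

Gaps: 35, 28, 35, 28, 28, 28 days — a mix of 28 and 35. Every date is a Monday.
Each is the 4th Monday of its month.
June 2000 — 4th Monday is 2000-06-26.
July 2000 — 4th Monday is 2000-07-24.
August 2000 — 4th Monday is 2000-08-28.
September 2000 — 4th Monday is 2000-09-25.
October 2000 — 4th Monday is 2000-10-23.
4th Monday of November 2000: 2000-11-27.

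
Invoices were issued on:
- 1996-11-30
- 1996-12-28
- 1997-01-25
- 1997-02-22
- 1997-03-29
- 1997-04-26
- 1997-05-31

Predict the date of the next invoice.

All Saturdays; the gaps (28, 28, 28, 35, 28, 35) vary with month length.
This is the last Saturday of each month.
Last Saturday of June 1997: 1997-06-28.

1997-06-28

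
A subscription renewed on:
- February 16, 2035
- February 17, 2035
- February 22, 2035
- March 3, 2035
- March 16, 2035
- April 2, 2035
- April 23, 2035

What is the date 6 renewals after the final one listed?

The spacing grows by 4 each time: 1, 5, 9, 13, 17, 21 days.
Next gap: 25 days. April 23, 2035 + 25 days = May 18, 2035.
Next gap: 29 days. May 18, 2035 + 29 days = June 16, 2035.
Next gap: 33 days. June 16, 2035 + 33 days = July 19, 2035.
Next gap: 37 days. July 19, 2035 + 37 days = August 25, 2035.
Next gap: 41 days. August 25, 2035 + 41 days = October 5, 2035.
Next gap: 45 days. October 5, 2035 + 45 days = November 19, 2035.

November 19, 2035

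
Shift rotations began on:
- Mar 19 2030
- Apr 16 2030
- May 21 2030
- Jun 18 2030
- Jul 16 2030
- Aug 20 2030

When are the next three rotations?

All dates are Tuesdays, 28, 35, 28, 28, 35 days apart.
Specifically, the 3rd Tuesday of each month.
3rd Tuesday of September 2030: Sep 17 2030.
3rd Tuesday of October 2030: Oct 15 2030.
November 2030 — 3rd Tuesday is Nov 19 2030.

Sep 17 2030, Oct 15 2030, Nov 19 2030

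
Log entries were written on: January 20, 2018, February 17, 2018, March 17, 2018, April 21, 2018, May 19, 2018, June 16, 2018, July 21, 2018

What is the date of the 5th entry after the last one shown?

Gaps: 28, 28, 35, 28, 28, 35 days — a mix of 28 and 35. Every date is a Saturday.
Each is the 3rd Saturday of its month.
3rd Saturday of August 2018: August 18, 2018.
September 2018 — 3rd Saturday is September 15, 2018.
October 2018 — 3rd Saturday is October 20, 2018.
3rd Saturday of November 2018: November 17, 2018.
3rd Saturday of December 2018: December 15, 2018.

December 15, 2018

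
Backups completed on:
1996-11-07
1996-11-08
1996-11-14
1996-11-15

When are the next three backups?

Every event lands on a Thursday or Friday (gaps cycle 1, 6, 1).
So the schedule is: every Thursday and Friday.
Next Thursday: 1996-11-21.
The following Friday is 1996-11-22.
The following Thursday is 1996-11-28.

1996-11-21, 1996-11-22, 1996-11-28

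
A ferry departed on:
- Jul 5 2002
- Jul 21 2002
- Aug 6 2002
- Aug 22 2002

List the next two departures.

Sep 7 2002, Sep 23 2002

The spacing is 16, 16, 16 days — always 16 days.
Aug 22 2002 + 16 days = Sep 7 2002.
Sep 7 2002 + 16 days = Sep 23 2002.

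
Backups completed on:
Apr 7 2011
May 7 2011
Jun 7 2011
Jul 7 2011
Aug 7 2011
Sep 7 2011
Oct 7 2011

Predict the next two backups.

Nov 7 2011, Dec 7 2011

Each date is the 7th; the gaps (30, 31, 30, 31, 31, 30) track the month lengths.
The rule is the 7th of each month.
Next: November 2011 → Nov 7 2011.
Next: December 2011 → Dec 7 2011.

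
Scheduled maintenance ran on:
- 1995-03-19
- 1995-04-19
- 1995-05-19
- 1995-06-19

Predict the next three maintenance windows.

Each date is the 19th; the gaps (31, 30, 31) track the month lengths.
The rule is the 19th of each month.
Next: July 1995 → 1995-07-19.
Next: August 1995 → 1995-08-19.
September 1995: 1995-09-19.

1995-07-19, 1995-08-19, 1995-09-19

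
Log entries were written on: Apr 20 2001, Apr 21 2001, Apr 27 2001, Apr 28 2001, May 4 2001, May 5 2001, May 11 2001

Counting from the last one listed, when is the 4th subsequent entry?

Gaps: 1, 6, 1, 6, 1, 6 days — not constant, but cyclic with period 2.
The events fall on every Friday and Saturday.
Next Saturday: May 12 2001.
The following Friday is May 18 2001.
The following Saturday is May 19 2001.
The following Friday is May 25 2001.

May 25 2001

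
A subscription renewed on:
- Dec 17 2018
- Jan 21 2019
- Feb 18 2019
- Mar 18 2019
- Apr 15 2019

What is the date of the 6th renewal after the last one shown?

Oct 21 2019

Gaps: 35, 28, 28, 28 days — a mix of 28 and 35. Every date is a Monday.
Each is the 3rd Monday of its month.
3rd Monday of May 2019: May 20 2019.
3rd Monday of June 2019: Jun 17 2019.
3rd Monday of July 2019: Jul 15 2019.
August 2019 — 3rd Monday is Aug 19 2019.
September 2019 — 3rd Monday is Sep 16 2019.
3rd Monday of October 2019: Oct 21 2019.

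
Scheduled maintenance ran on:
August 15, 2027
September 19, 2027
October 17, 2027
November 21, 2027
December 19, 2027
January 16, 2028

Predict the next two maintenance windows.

February 20, 2028; March 19, 2028

These are Sundays at 28- or 35-day spacing (35, 28, 35, 28, 28).
The pattern: 3rd Sunday of the month.
February 2028 — 3rd Sunday is February 20, 2028.
March 2028 — 3rd Sunday is March 19, 2028.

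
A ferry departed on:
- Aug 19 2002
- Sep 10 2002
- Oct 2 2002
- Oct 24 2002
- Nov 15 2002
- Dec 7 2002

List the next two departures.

Dec 29 2002, Jan 20 2003

The spacing is 22, 22, 22, 22, 22 days — always 22 days.
Dec 7 2002 + 22 days = Dec 29 2002.
Dec 29 2002 + 22 days = Jan 20 2003.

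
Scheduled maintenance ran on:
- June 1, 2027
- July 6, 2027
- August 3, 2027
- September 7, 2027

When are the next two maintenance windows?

These are Tuesdays at 28- or 35-day spacing (35, 28, 35).
The pattern: 1st Tuesday of the month.
1st Tuesday of October 2027: October 5, 2027.
November 2027 — 1st Tuesday is November 2, 2027.

October 5, 2027; November 2, 2027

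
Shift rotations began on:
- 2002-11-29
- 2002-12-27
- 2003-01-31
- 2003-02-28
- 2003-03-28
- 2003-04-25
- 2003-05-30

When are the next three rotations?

2003-06-27, 2003-07-25, 2003-08-29

All Fridays; the gaps (28, 35, 28, 28, 28, 35) vary with month length.
This is the last Friday of each month.
June 2003 ends with Friday 2003-06-27.
July 2003 ends with Friday 2003-07-25.
August 2003 ends with Friday 2003-08-29.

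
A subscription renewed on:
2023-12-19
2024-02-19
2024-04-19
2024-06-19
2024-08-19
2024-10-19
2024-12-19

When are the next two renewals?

2025-02-19, 2025-04-19

The day-of-month is always 19 (62, 60, 61, 61, 61, 61 days between events).
So this recurs on the 19th of every 2 months.
February 2025: 2025-02-19.
April 2025: 2025-04-19.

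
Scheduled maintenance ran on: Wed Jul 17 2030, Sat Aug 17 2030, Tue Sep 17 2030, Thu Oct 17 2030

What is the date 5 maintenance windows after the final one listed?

The day-of-month is always 17 (31, 31, 30 days between events).
So this recurs on the 17th of each month.
Next: November 2030 → Sun Nov 17 2030.
December 2030: Tue Dec 17 2030.
January 2031: Fri Jan 17 2031.
February 2031: Mon Feb 17 2031.
March 2031: Mon Mar 17 2031.

Mon Mar 17 2031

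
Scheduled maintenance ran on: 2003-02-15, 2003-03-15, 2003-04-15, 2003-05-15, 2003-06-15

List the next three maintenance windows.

Each date is the 15th; the gaps (28, 31, 30, 31) track the month lengths.
The rule is the 15th of each month.
Next: July 2003 → 2003-07-15.
August 2003: 2003-08-15.
Next: September 2003 → 2003-09-15.

2003-07-15, 2003-08-15, 2003-09-15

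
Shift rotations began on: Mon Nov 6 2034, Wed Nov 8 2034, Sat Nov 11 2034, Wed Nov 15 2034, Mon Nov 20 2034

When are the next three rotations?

Sun Nov 26 2034, Sun Dec 3 2034, Mon Dec 11 2034

Intervals are 2, 3, 4, 5 days — an arithmetic progression with common difference 1.
Next gap: 6 days. Mon Nov 20 2034 + 6 days = Sun Nov 26 2034.
Next gap: 7 days. Sun Nov 26 2034 + 7 days = Sun Dec 3 2034.
Next gap: 8 days. Sun Dec 3 2034 + 8 days = Mon Dec 11 2034.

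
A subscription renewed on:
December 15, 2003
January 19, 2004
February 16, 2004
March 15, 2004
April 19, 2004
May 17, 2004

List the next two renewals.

Gaps: 35, 28, 28, 35, 28 days — a mix of 28 and 35. Every date is a Monday.
Each is the 3rd Monday of its month.
June 2004 — 3rd Monday is June 21, 2004.
July 2004 — 3rd Monday is July 19, 2004.

June 21, 2004; July 19, 2004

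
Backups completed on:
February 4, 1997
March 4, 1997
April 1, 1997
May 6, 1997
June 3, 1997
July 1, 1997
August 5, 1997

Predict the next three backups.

September 2, 1997; October 7, 1997; November 4, 1997

These are Tuesdays at 28- or 35-day spacing (28, 28, 35, 28, 28, 35).
The pattern: 1st Tuesday of the month.
1st Tuesday of September 1997: September 2, 1997.
1st Tuesday of October 1997: October 7, 1997.
1st Tuesday of November 1997: November 4, 1997.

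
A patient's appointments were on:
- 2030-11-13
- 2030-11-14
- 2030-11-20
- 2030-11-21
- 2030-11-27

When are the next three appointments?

The gap pattern 1, 6, 1, 6 repeats every 2 events.
These are the Wednesdays and Thursdays of each week.
The following Thursday is 2030-11-28.
Next Wednesday: 2030-12-04.
The following Thursday is 2030-12-05.

2030-11-28, 2030-12-04, 2030-12-05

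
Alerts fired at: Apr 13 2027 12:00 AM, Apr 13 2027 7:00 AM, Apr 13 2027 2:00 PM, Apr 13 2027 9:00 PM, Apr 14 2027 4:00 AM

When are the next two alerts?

Spacing: 7, 7, 7, 7 h — constant 7 h.
Apr 14 2027 4:00 AM + 7 h = Apr 14 2027 11:00 AM.
Apr 14 2027 11:00 AM + 7 h = Apr 14 2027 6:00 PM.

Apr 14 2027 11:00 AM, Apr 14 2027 6:00 PM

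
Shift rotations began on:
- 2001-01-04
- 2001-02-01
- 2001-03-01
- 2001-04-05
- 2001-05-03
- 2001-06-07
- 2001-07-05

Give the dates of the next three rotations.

2001-08-02, 2001-09-06, 2001-10-04

These are Thursdays at 28- or 35-day spacing (28, 28, 35, 28, 35, 28).
The pattern: 1st Thursday of the month.
1st Thursday of August 2001: 2001-08-02.
1st Thursday of September 2001: 2001-09-06.
October 2001 — 1st Thursday is 2001-10-04.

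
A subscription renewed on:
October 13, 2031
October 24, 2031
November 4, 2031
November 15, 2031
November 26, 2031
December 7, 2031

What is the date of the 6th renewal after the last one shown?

Every event comes 11 days after the last (11, 11, 11, 11, 11).
December 7, 2031 + 11 days = December 18, 2031.
December 18, 2031 + 11 days = December 29, 2031.
December 29, 2031 + 11 days = January 9, 2032.
January 9, 2032 + 11 days = January 20, 2032.
January 20, 2032 + 11 days = January 31, 2032.
January 31, 2032 + 11 days = February 11, 2032.

February 11, 2032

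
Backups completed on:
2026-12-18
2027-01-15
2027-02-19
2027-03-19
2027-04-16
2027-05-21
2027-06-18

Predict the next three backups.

These are Fridays at 28- or 35-day spacing (28, 35, 28, 28, 35, 28).
The pattern: 3rd Friday of the month.
July 2027 — 3rd Friday is 2027-07-16.
3rd Friday of August 2027: 2027-08-20.
September 2027 — 3rd Friday is 2027-09-17.

2027-07-16, 2027-08-20, 2027-09-17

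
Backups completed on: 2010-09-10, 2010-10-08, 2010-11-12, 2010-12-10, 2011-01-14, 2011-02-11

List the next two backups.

These are Fridays at 28- or 35-day spacing (28, 35, 28, 35, 28).
The pattern: 2nd Friday of the month.
2nd Friday of March 2011: 2011-03-11.
2nd Friday of April 2011: 2011-04-08.

2011-03-11, 2011-04-08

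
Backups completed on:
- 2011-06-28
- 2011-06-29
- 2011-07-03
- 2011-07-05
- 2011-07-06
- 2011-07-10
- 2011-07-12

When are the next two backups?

2011-07-13, 2011-07-17

The gap pattern 1, 4, 2, 1, 4, 2 repeats every 3 events.
These are the Tuesdays, Wednesdays and Sundays of each week.
The following Wednesday is 2011-07-13.
Next Sunday: 2011-07-17.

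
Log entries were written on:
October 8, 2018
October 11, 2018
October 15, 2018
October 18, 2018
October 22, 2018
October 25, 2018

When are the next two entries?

October 29, 2018; November 1, 2018

The gap pattern 3, 4, 3, 4, 3 repeats every 2 events.
These are the Mondays and Thursdays of each week.
The following Monday is October 29, 2018.
Next Thursday: November 1, 2018.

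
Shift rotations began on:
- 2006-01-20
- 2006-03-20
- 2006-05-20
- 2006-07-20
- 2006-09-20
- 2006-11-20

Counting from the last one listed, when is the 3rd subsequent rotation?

2007-05-20

The day-of-month is always 20 (59, 61, 61, 62, 61 days between events).
So this recurs on the 20th of every 2 months.
January 2007: 2007-01-20.
March 2007: 2007-03-20.
May 2007: 2007-05-20.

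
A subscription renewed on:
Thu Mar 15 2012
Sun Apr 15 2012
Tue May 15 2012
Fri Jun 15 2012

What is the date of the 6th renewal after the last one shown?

Gaps: 31, 30, 31 days — not constant. Every event is on the 15th of the month.
Pattern: the 15th of each month.
Next: July 2012 → Sun Jul 15 2012.
Next: August 2012 → Wed Aug 15 2012.
Next: September 2012 → Sat Sep 15 2012.
October 2012: Mon Oct 15 2012.
Next: November 2012 → Thu Nov 15 2012.
December 2012: Sat Dec 15 2012.

Sat Dec 15 2012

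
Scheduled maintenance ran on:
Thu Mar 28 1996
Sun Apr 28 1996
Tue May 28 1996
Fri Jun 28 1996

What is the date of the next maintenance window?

The day-of-month is always 28 (31, 30, 31 days between events).
So this recurs on the 28th of each month.
July 1996: Sun Jul 28 1996.

Sun Jul 28 1996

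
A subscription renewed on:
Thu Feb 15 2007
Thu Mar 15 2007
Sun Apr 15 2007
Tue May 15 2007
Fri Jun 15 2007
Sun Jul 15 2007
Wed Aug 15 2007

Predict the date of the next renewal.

Sat Sep 15 2007

The day-of-month is always 15 (28, 31, 30, 31, 30, 31 days between events).
So this recurs on the 15th of each month.
Next: September 2007 → Sat Sep 15 2007.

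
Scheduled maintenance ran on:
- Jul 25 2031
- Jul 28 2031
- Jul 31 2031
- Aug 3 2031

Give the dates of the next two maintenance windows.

Aug 6 2031, Aug 9 2031

Gaps between consecutive events: 3, 3, 3 days — a constant 3-day interval.
Aug 3 2031 + 3 days = Aug 6 2031.
Aug 6 2031 + 3 days = Aug 9 2031.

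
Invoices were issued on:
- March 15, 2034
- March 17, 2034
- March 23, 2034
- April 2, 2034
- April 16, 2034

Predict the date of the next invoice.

Gaps: 2, 6, 10, 14 days — each gap is 4 larger than the previous one.
Next gap: 18 days. April 16, 2034 + 18 days = May 4, 2034.

May 4, 2034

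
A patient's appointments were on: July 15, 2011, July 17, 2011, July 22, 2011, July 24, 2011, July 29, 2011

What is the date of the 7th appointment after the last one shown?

Every event lands on a Friday or Sunday (gaps cycle 2, 5, 2, 5).
So the schedule is: every Friday and Sunday.
Next Sunday: July 31, 2011.
The following Friday is August 5, 2011.
Next Sunday: August 7, 2011.
The following Friday is August 12, 2011.
Next Sunday: August 14, 2011.
The following Friday is August 19, 2011.
The following Sunday is August 21, 2011.

August 21, 2011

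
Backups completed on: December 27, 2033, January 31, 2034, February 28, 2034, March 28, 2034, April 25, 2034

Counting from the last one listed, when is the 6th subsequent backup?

These are Tuesdays with 35, 28, 28, 28-day gaps.
Each is the final Tuesday of its month — January 31, 2034 is past the 28th, so '4th Tuesday' doesn't fit.
Last Tuesday of May 2034: May 30, 2034.
Last Tuesday of June 2034: June 27, 2034.
Last Tuesday of July 2034: July 25, 2034.
Last Tuesday of August 2034: August 29, 2034.
Last Tuesday of September 2034: September 26, 2034.
Last Tuesday of October 2034: October 31, 2034.

October 31, 2034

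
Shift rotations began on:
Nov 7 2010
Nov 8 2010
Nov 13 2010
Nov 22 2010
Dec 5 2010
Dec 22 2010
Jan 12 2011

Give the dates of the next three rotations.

Gaps: 1, 5, 9, 13, 17, 21 days — each gap is 4 larger than the previous one.
Next gap: 25 days. Jan 12 2011 + 25 days = Feb 6 2011.
Next gap: 29 days. Feb 6 2011 + 29 days = Mar 7 2011.
Next gap: 33 days. Mar 7 2011 + 33 days = Apr 9 2011.

Feb 6 2011, Mar 7 2011, Apr 9 2011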